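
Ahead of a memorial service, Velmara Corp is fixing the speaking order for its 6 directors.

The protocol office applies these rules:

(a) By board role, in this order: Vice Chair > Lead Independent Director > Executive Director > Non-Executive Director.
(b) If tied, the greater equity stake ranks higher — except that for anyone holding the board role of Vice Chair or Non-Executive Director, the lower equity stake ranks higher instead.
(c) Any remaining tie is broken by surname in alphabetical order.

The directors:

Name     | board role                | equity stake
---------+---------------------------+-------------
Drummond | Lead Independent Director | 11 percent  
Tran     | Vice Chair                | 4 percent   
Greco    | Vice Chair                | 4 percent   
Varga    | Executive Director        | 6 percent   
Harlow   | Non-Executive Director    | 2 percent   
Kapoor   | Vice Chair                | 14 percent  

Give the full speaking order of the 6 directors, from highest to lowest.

By board role: Greco, Tran and Kapoor (Vice Chair); then Drummond (Lead Independent Director); then Varga (Executive Director); then Harlow (Non-Executive Director).
Among Greco, Tran and Kapoor, by equity stake (lower first) (reversed rule for this group): Greco and Tran (4 percent) before Kapoor (14 percent).
Among Greco and Tran, alphabetically by surname: Greco before Tran.
Full order: Greco, Tran, Kapoor, Drummond, Varga, Harlow.

Greco, Tran, Kapoor, Drummond, Varga, Harlow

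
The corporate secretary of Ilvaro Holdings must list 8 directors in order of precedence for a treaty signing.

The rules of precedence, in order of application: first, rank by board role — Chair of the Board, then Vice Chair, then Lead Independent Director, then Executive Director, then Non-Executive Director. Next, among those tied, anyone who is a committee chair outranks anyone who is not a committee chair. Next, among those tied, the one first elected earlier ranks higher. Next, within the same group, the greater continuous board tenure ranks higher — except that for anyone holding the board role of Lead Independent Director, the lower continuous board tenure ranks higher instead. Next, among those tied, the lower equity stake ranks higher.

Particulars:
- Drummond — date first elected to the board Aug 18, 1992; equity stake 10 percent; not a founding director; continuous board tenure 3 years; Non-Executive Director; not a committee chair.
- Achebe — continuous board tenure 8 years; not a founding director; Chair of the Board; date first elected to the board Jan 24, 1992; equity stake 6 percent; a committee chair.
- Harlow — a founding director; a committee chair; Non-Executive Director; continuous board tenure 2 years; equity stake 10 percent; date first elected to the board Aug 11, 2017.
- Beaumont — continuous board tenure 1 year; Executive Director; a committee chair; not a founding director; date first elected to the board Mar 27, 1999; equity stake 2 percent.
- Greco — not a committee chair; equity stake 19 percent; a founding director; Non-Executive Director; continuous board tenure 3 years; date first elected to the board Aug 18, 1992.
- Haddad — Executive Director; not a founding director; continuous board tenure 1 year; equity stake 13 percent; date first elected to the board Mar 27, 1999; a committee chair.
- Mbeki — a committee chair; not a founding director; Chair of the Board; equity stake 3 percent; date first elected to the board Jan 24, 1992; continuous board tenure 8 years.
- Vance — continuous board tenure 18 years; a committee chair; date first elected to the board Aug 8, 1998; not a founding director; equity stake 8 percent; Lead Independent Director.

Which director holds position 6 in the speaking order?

Harlow

By board role: Mbeki and Achebe (Chair of the Board); then Vance (Lead Independent Director); then Beaumont and Haddad (Executive Director); then Harlow, Drummond and Greco (Non-Executive Director).
Mbeki and Achebe are each a committee chair, so the next rule applies.
Mbeki and Achebe both have date first elected to the board Jan 24, 1992, so the next rule applies.
Mbeki and Achebe both have continuous board tenure 8 years, so the next rule applies.
Among Mbeki and Achebe, by equity stake (lower first): Mbeki (3 percent) before Achebe (6 percent).
Beaumont and Haddad are each a committee chair, so the next rule applies.
Beaumont and Haddad both have date first elected to the board Mar 27, 1999, so the next rule applies.
Beaumont and Haddad both have continuous board tenure 1 year, so the next rule applies.
Among Beaumont and Haddad, by equity stake (lower first): Beaumont (2 percent) before Haddad (13 percent).
Among Harlow, Drummond and Greco, a committee chair before not a committee chair: Harlow (a committee chair) before Drummond and Greco (not a committee chair).
Drummond and Greco both have date first elected to the board Aug 18, 1992, so the next rule applies.
Drummond and Greco both have continuous board tenure 3 years, so the next rule applies.
Among Drummond and Greco, by equity stake (lower first): Drummond (10 percent) before Greco (19 percent).
Order: Mbeki, Achebe, Vance, Beaumont, Haddad, Harlow, Drummond, Greco.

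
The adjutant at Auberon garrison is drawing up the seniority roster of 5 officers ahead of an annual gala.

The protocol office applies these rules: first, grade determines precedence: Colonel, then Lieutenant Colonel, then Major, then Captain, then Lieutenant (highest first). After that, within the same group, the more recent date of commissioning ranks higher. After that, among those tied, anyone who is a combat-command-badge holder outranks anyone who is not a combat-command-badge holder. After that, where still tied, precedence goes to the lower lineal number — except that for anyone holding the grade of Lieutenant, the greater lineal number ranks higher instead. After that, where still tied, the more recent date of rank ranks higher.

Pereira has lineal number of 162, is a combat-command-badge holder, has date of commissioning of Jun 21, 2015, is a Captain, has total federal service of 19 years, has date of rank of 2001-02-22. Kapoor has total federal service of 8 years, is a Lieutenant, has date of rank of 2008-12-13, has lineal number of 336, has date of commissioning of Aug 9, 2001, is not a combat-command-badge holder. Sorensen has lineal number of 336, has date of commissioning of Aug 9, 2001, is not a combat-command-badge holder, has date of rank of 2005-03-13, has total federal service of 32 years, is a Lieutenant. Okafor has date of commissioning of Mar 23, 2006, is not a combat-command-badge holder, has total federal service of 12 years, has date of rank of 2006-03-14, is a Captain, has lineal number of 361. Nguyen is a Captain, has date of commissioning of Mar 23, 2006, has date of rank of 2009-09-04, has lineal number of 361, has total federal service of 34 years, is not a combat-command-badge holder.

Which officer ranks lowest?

By grade: Pereira, Nguyen and Okafor (Captain); then Kapoor and Sorensen (Lieutenant).
Among Pereira, Nguyen and Okafor, by date of commissioning (later first): Pereira (Jun 21, 2015) before Nguyen and Okafor (Mar 23, 2006).
Nguyen and Okafor are each not a combat-command-badge holder, so the next rule applies.
Nguyen and Okafor both have lineal number 361, so the next rule applies.
Among Nguyen and Okafor, by date of rank (later first): Nguyen (2009-09-04) before Okafor (2006-03-14).
Kapoor and Sorensen both have date of commissioning Aug 9, 2001, so the next rule applies.
Kapoor and Sorensen are each not a combat-command-badge holder, so the next rule applies.
Kapoor and Sorensen both have lineal number 336, so the next rule applies.
Among Kapoor and Sorensen, by date of rank (later first): Kapoor (2008-12-13) before Sorensen (2005-03-13).
Order: Pereira, Nguyen, Okafor, Kapoor, Sorensen.

Sorensen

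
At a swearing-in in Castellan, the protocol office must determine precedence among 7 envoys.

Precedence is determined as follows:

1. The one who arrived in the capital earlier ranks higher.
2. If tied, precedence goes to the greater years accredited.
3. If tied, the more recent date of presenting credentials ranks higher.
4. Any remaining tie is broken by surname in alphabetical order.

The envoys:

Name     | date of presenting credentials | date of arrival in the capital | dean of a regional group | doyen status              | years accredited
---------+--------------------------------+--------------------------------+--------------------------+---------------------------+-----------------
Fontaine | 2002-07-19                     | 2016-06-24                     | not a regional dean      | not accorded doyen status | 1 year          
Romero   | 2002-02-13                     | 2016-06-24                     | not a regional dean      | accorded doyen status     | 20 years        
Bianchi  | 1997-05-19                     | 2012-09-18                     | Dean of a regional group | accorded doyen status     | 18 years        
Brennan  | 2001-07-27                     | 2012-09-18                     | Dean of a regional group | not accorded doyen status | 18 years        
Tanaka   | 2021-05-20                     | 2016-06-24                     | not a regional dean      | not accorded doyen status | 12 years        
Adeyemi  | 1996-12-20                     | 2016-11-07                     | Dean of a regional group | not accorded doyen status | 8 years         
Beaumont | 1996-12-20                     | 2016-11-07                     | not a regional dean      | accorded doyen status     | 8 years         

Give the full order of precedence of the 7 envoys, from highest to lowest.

By date of arrival in the capital (earlier first): Brennan and Bianchi (both 2012-09-18); then Romero, Tanaka and Fontaine (each 2016-06-24); then Adeyemi and Beaumont (both 2016-11-07).
Brennan and Bianchi both have years accredited 18 years, so the next rule applies.
Among Brennan and Bianchi, by date of presenting credentials (later first): Brennan (2001-07-27) before Bianchi (1997-05-19).
Among Romero, Tanaka and Fontaine, by years accredited (higher first): Romero (20 years) before Tanaka (12 years) before Fontaine (1 year).
Adeyemi and Beaumont both have years accredited 8 years, so the next rule applies.
Adeyemi and Beaumont both have date of presenting credentials 1996-12-20, so the next rule applies.
Among Adeyemi and Beaumont, alphabetically by surname: Adeyemi before Beaumont.
Full order: Brennan, Bianchi, Romero, Tanaka, Fontaine, Adeyemi, Beaumont.

Brennan, Bianchi, Romero, Tanaka, Fontaine, Adeyemi, Beaumont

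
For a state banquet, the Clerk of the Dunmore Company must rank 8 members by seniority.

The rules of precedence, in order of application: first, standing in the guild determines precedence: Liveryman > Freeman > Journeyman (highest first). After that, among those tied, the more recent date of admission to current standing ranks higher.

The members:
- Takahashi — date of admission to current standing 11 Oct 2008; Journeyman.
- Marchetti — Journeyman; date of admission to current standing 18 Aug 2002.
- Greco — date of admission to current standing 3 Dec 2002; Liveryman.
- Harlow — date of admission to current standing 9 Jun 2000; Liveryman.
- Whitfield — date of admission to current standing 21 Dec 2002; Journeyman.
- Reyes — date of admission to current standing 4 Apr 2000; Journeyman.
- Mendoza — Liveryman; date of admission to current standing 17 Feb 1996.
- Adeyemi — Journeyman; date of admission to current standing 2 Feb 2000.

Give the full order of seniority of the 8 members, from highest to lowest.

By standing in the guild: Greco, Harlow and Mendoza (Liveryman); then Takahashi, Whitfield, Marchetti, Reyes and Adeyemi (Journeyman).
Among Greco, Harlow and Mendoza, by date of admission to current standing (later first): Greco (3 Dec 2002) before Harlow (9 Jun 2000) before Mendoza (17 Feb 1996).
Among Takahashi, Whitfield, Marchetti, Reyes and Adeyemi, by date of admission to current standing (later first): Takahashi (11 Oct 2008) before Whitfield (21 Dec 2002) before Marchetti (18 Aug 2002) before Reyes (4 Apr 2000) before Adeyemi (2 Feb 2000).
Full order: Greco, Harlow, Mendoza, Takahashi, Whitfield, Marchetti, Reyes, Adeyemi.

Greco, Harlow, Mendoza, Takahashi, Whitfield, Marchetti, Reyes, Adeyemi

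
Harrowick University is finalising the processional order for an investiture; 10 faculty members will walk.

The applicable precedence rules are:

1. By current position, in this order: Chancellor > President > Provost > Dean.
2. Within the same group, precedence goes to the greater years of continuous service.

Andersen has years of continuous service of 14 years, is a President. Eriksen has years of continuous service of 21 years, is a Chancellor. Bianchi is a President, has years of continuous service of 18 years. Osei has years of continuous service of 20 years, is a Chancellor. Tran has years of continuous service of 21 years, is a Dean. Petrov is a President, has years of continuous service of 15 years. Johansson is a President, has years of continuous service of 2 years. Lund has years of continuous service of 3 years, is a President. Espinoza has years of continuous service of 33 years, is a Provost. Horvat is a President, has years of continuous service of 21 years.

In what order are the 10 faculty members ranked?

Eriksen, Osei, Horvat, Bianchi, Petrov, Andersen, Lund, Johansson, Espinoza, Tran

By current position: Eriksen and Osei (Chancellor); then Horvat, Bianchi, Petrov, Andersen, Lund and Johansson (President); then Espinoza (Provost); then Tran (Dean).
Among Eriksen and Osei, by years of continuous service (higher first): Eriksen (21 years) before Osei (20 years).
Among Horvat, Bianchi, Petrov, Andersen, Lund and Johansson, by years of continuous service (higher first): Horvat (21 years) before Bianchi (18 years) before Petrov (15 years) before Andersen (14 years) before Lund (3 years) before Johansson (2 years).
Full order: Eriksen, Osei, Horvat, Bianchi, Petrov, Andersen, Lund, Johansson, Espinoza, Tran.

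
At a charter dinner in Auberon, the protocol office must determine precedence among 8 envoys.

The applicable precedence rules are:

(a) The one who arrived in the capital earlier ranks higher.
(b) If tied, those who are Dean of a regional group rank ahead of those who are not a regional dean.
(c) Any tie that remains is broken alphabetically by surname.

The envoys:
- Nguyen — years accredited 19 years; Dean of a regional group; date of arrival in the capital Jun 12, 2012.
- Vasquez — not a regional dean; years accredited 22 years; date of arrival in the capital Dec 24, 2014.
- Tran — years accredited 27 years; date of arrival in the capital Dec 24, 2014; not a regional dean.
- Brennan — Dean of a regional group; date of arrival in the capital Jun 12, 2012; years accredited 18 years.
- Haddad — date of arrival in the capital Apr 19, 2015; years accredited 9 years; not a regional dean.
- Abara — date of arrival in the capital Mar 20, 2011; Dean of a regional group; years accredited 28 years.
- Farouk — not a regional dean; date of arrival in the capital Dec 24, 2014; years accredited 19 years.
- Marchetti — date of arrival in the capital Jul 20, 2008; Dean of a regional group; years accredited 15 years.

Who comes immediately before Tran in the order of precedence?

By date of arrival in the capital (earlier first): Marchetti (Jul 20, 2008); then Abara (Mar 20, 2011); then Brennan and Nguyen (both Jun 12, 2012); then Farouk, Tran and Vasquez (each Dec 24, 2014); then Haddad (Apr 19, 2015).
Brennan and Nguyen are each Dean of a regional group, so the next rule applies.
Among Brennan and Nguyen, alphabetically by surname: Brennan before Nguyen.
Farouk, Tran and Vasquez are each not a regional dean, so the next rule applies.
Among Farouk, Tran and Vasquez, alphabetically by surname: Farouk before Tran before Vasquez.
Order: Marchetti, Abara, Brennan, Nguyen, Farouk, Tran, Vasquez, Haddad.

Farouk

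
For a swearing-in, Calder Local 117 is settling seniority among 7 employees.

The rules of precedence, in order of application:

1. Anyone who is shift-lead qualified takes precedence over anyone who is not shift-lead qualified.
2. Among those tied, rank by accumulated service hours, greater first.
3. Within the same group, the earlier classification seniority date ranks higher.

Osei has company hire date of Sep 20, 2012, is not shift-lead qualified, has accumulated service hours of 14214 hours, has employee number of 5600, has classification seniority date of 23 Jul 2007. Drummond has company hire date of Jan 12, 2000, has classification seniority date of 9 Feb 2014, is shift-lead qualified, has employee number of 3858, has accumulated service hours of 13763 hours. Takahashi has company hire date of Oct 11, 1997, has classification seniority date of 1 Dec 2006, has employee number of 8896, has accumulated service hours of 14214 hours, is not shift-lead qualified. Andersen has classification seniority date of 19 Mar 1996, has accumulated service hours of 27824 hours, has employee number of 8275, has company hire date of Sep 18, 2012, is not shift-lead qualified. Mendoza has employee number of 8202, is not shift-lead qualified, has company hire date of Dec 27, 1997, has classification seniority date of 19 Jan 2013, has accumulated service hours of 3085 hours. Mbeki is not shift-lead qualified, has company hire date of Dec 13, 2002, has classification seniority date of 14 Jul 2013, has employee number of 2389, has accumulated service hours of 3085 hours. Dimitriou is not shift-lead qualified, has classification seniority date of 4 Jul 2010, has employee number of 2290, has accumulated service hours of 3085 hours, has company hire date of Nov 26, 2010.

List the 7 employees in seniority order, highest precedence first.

By the first rule: Drummond (shift-lead qualified); then Andersen, Takahashi, Osei, Dimitriou, Mendoza and Mbeki (each not shift-lead qualified).
Among Andersen, Takahashi, Osei, Dimitriou, Mendoza and Mbeki, by accumulated service hours (higher first): Andersen (27824 hours) before Takahashi and Osei (14214 hours) before Dimitriou, Mendoza and Mbeki (3085 hours).
Among Takahashi and Osei, by classification seniority date (earlier first): Takahashi (1 Dec 2006) before Osei (23 Jul 2007).
Among Dimitriou, Mendoza and Mbeki, by classification seniority date (earlier first): Dimitriou (4 Jul 2010) before Mendoza (19 Jan 2013) before Mbeki (14 Jul 2013).
Full order: Drummond, Andersen, Takahashi, Osei, Dimitriou, Mendoza, Mbeki.

Drummond, Andersen, Takahashi, Osei, Dimitriou, Mendoza, Mbeki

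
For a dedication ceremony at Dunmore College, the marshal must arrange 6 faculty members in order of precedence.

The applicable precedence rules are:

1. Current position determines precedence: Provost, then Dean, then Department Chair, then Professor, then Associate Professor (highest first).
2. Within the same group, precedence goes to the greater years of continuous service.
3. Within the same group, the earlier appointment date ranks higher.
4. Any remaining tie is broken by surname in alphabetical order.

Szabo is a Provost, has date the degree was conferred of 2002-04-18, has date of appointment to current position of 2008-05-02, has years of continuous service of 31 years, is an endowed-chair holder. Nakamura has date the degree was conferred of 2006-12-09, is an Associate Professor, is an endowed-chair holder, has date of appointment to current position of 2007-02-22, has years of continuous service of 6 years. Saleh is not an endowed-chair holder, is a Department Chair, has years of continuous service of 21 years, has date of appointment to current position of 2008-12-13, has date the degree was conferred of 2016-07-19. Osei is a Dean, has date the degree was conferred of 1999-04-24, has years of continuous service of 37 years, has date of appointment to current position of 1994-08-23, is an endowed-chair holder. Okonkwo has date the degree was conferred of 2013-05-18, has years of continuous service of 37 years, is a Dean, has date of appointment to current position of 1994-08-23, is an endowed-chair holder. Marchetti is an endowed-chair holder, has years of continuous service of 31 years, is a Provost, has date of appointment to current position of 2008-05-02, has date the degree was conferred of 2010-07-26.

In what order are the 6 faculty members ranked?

Marchetti, Szabo, Okonkwo, Osei, Saleh, Nakamura

By current position: Marchetti and Szabo (Provost); then Okonkwo and Osei (Dean); then Saleh (Department Chair); then Nakamura (Associate Professor).
Marchetti and Szabo both have years of continuous service 31 years, so the next rule applies.
Marchetti and Szabo both have date of appointment to current position 2008-05-02, so the next rule applies.
Among Marchetti and Szabo, alphabetically by surname: Marchetti before Szabo.
Okonkwo and Osei both have years of continuous service 37 years, so the next rule applies.
Okonkwo and Osei both have date of appointment to current position 1994-08-23, so the next rule applies.
Among Okonkwo and Osei, alphabetically by surname: Okonkwo before Osei.
Full order: Marchetti, Szabo, Okonkwo, Osei, Saleh, Nakamura.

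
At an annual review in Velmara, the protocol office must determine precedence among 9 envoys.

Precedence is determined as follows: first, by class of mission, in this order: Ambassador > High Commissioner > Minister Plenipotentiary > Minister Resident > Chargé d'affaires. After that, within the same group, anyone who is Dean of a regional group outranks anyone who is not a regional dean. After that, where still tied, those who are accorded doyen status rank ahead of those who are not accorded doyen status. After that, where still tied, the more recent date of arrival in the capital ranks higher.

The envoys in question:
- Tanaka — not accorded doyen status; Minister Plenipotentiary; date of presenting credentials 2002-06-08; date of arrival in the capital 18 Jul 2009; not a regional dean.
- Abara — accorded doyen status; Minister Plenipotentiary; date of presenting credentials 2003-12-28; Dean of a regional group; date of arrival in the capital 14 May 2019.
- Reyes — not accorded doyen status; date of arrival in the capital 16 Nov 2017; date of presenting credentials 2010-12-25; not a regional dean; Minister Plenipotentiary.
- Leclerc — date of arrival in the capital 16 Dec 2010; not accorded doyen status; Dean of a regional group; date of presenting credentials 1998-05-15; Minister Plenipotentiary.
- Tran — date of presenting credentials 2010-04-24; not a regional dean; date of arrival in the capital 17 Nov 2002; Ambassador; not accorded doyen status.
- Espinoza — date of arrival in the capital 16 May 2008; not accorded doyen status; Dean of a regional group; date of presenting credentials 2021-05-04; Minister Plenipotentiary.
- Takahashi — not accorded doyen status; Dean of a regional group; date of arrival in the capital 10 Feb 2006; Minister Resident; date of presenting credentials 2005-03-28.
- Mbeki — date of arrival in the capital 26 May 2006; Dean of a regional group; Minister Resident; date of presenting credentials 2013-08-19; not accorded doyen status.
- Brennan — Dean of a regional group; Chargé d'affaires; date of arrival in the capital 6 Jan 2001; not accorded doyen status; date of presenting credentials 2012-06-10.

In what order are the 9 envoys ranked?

Tran, Abara, Leclerc, Espinoza, Reyes, Tanaka, Mbeki, Takahashi, Brennan

By class of mission: Tran (Ambassador); then Abara, Leclerc, Espinoza, Reyes and Tanaka (Minister Plenipotentiary); then Mbeki and Takahashi (Minister Resident); then Brennan (Chargé d'affaires).
Among Abara, Leclerc, Espinoza, Reyes and Tanaka, Dean of a regional group before not a regional dean: Abara, Leclerc and Espinoza (Dean of a regional group) before Reyes and Tanaka (not a regional dean).
Among Abara, Leclerc and Espinoza, accorded doyen status before not accorded doyen status: Abara (accorded doyen status) before Leclerc and Espinoza (not accorded doyen status).
Among Leclerc and Espinoza, by date of arrival in the capital (later first): Leclerc (16 Dec 2010) before Espinoza (16 May 2008).
Reyes and Tanaka are each not accorded doyen status, so the next rule applies.
Among Reyes and Tanaka, by date of arrival in the capital (later first): Reyes (16 Nov 2017) before Tanaka (18 Jul 2009).
Mbeki and Takahashi are each Dean of a regional group, so the next rule applies.
Mbeki and Takahashi are each not accorded doyen status, so the next rule applies.
Among Mbeki and Takahashi, by date of arrival in the capital (later first): Mbeki (26 May 2006) before Takahashi (10 Feb 2006).
Full order: Tran, Abara, Leclerc, Espinoza, Reyes, Tanaka, Mbeki, Takahashi, Brennan.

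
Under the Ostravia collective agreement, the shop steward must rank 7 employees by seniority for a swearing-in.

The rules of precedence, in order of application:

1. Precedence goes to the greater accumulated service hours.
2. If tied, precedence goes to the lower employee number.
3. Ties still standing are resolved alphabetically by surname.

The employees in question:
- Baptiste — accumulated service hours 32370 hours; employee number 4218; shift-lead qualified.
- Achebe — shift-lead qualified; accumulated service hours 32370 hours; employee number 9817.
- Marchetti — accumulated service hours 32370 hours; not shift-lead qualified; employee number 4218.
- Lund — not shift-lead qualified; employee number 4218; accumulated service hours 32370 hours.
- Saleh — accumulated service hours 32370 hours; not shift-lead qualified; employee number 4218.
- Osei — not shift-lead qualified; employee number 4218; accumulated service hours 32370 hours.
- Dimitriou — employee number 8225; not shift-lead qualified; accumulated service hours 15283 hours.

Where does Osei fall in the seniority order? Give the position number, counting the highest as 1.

By accumulated service hours (higher first): Baptiste, Lund, Marchetti, Osei, Saleh and Achebe (each 32370 hours); then Dimitriou (15283 hours).
Among Baptiste, Lund, Marchetti, Osei, Saleh and Achebe, by employee number (lower first): Baptiste, Lund, Marchetti, Osei and Saleh (4218) before Achebe (9817).
Among Baptiste, Lund, Marchetti, Osei and Saleh, alphabetically by surname: Baptiste before Lund before Marchetti before Osei before Saleh.
Order: Baptiste, Lund, Marchetti, Osei, Saleh, Achebe, Dimitriou. So position 4.

4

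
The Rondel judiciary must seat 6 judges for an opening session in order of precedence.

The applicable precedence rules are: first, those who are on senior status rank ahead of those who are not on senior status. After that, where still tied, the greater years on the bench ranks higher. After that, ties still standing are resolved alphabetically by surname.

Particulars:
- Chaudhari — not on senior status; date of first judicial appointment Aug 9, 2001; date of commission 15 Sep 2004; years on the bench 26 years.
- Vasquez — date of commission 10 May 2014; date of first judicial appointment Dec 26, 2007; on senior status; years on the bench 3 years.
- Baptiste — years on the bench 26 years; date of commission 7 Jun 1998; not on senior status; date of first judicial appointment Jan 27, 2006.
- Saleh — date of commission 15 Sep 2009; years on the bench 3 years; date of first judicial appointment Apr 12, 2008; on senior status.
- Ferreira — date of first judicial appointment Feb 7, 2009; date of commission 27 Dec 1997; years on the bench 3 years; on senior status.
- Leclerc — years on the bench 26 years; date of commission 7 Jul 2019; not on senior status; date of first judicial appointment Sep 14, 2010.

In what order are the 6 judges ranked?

Ferreira, Saleh, Vasquez, Baptiste, Chaudhari, Leclerc

By the first rule: Ferreira, Saleh and Vasquez (each on senior status); then Baptiste, Chaudhari and Leclerc (each not on senior status).
Ferreira, Saleh and Vasquez all have years on the bench 3 years, so the next rule applies.
Among Ferreira, Saleh and Vasquez, alphabetically by surname: Ferreira before Saleh before Vasquez.
Baptiste, Chaudhari and Leclerc all have years on the bench 26 years, so the next rule applies.
Among Baptiste, Chaudhari and Leclerc, alphabetically by surname: Baptiste before Chaudhari before Leclerc.
Full order: Ferreira, Saleh, Vasquez, Baptiste, Chaudhari, Leclerc.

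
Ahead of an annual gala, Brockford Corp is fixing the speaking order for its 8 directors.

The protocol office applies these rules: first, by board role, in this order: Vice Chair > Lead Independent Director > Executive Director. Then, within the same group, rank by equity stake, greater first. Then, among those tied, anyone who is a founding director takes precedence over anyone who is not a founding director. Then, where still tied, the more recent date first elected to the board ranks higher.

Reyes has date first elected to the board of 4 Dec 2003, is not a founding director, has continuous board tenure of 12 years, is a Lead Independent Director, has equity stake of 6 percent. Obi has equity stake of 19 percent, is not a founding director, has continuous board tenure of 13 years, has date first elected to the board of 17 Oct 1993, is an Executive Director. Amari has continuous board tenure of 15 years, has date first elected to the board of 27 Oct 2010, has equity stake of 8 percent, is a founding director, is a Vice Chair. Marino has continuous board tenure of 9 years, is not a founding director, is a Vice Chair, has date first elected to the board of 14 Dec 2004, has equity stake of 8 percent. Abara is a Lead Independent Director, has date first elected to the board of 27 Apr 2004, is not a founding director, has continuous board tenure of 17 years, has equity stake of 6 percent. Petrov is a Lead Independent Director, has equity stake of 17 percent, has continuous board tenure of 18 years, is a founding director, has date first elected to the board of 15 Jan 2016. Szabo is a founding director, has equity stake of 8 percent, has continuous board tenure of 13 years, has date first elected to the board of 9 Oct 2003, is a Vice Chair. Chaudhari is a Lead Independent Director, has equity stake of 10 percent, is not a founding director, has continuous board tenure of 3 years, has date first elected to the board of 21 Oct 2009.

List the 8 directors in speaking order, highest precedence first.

By board role: Amari, Szabo and Marino (Vice Chair); then Petrov, Chaudhari, Abara and Reyes (Lead Independent Director); then Obi (Executive Director).
Amari, Szabo and Marino all have equity stake 8 percent, so the next rule applies.
Among Amari, Szabo and Marino, a founding director before not a founding director: Amari and Szabo (a founding director) before Marino (not a founding director).
Among Amari and Szabo, by date first elected to the board (later first): Amari (27 Oct 2010) before Szabo (9 Oct 2003).
Among Petrov, Chaudhari, Abara and Reyes, by equity stake (higher first): Petrov (17 percent) before Chaudhari (10 percent) before Abara and Reyes (6 percent).
Abara and Reyes are each not a founding director, so the next rule applies.
Among Abara and Reyes, by date first elected to the board (later first): Abara (27 Apr 2004) before Reyes (4 Dec 2003).
Full order: Amari, Szabo, Marino, Petrov, Chaudhari, Abara, Reyes, Obi.

Amari, Szabo, Marino, Petrov, Chaudhari, Abara, Reyes, Obi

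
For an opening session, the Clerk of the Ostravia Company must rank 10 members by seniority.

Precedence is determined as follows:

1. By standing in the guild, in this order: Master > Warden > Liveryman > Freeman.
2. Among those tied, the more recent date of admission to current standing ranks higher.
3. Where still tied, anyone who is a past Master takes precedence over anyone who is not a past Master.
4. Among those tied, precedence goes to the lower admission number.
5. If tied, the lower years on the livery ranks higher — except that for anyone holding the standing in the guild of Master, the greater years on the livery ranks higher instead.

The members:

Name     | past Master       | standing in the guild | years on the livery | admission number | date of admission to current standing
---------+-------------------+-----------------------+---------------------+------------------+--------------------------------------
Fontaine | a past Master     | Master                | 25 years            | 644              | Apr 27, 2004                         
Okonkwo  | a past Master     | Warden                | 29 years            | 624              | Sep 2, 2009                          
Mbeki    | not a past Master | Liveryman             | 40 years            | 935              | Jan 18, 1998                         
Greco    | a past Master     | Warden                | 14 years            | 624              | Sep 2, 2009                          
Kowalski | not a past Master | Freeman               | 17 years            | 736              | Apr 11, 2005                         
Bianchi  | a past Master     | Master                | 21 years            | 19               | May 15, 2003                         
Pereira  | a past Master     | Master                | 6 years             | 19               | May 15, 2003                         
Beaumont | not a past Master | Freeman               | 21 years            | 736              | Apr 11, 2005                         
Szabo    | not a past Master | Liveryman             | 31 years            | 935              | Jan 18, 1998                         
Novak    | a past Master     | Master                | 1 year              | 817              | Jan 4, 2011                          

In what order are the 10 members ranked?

By standing in the guild: Novak, Fontaine, Bianchi and Pereira (Master); then Greco and Okonkwo (Warden); then Szabo and Mbeki (Liveryman); then Kowalski and Beaumont (Freeman).
Among Novak, Fontaine, Bianchi and Pereira, by date of admission to current standing (later first): Novak (Jan 4, 2011) before Fontaine (Apr 27, 2004) before Bianchi and Pereira (May 15, 2003).
Bianchi and Pereira are each a past Master, so the next rule applies.
Bianchi and Pereira both have admission number 19, so the next rule applies.
Among Bianchi and Pereira, by years on the livery (higher first) (reversed rule for this group): Bianchi (21 years) before Pereira (6 years).
Greco and Okonkwo both have date of admission to current standing Sep 2, 2009, so the next rule applies.
Greco and Okonkwo are each a past Master, so the next rule applies.
Greco and Okonkwo both have admission number 624, so the next rule applies.
Among Greco and Okonkwo, by years on the livery (lower first): Greco (14 years) before Okonkwo (29 years).
Szabo and Mbeki both have date of admission to current standing Jan 18, 1998, so the next rule applies.
Szabo and Mbeki are each not a past Master, so the next rule applies.
Szabo and Mbeki both have admission number 935, so the next rule applies.
Among Szabo and Mbeki, by years on the livery (lower first): Szabo (31 years) before Mbeki (40 years).
Kowalski and Beaumont both have date of admission to current standing Apr 11, 2005, so the next rule applies.
Kowalski and Beaumont are each not a past Master, so the next rule applies.
Kowalski and Beaumont both have admission number 736, so the next rule applies.
Among Kowalski and Beaumont, by years on the livery (lower first): Kowalski (17 years) before Beaumont (21 years).
Full order: Novak, Fontaine, Bianchi, Pereira, Greco, Okonkwo, Szabo, Mbeki, Kowalski, Beaumont.

Novak, Fontaine, Bianchi, Pereira, Greco, Okonkwo, Szabo, Mbeki, Kowalski, Beaumont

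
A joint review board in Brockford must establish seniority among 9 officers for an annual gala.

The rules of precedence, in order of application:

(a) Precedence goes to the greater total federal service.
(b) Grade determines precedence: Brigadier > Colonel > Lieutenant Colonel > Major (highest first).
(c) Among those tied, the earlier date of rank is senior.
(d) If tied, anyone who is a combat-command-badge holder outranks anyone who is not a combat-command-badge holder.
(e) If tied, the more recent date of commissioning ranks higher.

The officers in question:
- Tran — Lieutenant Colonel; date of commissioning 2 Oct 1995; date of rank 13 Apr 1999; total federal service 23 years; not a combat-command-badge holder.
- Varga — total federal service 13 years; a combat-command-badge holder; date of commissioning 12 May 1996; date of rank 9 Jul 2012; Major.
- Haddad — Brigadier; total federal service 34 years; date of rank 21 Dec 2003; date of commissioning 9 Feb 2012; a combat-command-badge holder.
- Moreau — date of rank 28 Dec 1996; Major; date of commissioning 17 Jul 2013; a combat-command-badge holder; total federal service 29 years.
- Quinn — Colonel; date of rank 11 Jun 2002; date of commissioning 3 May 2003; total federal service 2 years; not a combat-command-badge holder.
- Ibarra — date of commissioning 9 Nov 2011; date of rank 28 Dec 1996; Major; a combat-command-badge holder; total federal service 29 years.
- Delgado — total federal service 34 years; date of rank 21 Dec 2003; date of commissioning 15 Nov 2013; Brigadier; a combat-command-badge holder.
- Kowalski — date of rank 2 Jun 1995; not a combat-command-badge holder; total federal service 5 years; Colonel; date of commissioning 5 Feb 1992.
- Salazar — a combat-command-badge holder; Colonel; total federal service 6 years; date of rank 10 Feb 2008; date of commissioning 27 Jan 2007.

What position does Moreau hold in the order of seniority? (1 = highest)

By total federal service (higher first): Delgado and Haddad (both 34 years); then Moreau and Ibarra (both 29 years); then Tran (23 years); then Varga (13 years); then Salazar (6 years); then Kowalski (5 years); then Quinn (2 years).
Delgado and Haddad are each Brigadier, so the next rule applies.
Delgado and Haddad both have date of rank 21 Dec 2003, so the next rule applies.
Delgado and Haddad are each a combat-command-badge holder, so the next rule applies.
Among Delgado and Haddad, by date of commissioning (later first): Delgado (15 Nov 2013) before Haddad (9 Feb 2012).
Moreau and Ibarra are each Major, so the next rule applies.
Moreau and Ibarra both have date of rank 28 Dec 1996, so the next rule applies.
Moreau and Ibarra are each a combat-command-badge holder, so the next rule applies.
Among Moreau and Ibarra, by date of commissioning (later first): Moreau (17 Jul 2013) before Ibarra (9 Nov 2011).
Order: Delgado, Haddad, Moreau, Ibarra, Tran, Varga, Salazar, Kowalski, Quinn. So position 3.

3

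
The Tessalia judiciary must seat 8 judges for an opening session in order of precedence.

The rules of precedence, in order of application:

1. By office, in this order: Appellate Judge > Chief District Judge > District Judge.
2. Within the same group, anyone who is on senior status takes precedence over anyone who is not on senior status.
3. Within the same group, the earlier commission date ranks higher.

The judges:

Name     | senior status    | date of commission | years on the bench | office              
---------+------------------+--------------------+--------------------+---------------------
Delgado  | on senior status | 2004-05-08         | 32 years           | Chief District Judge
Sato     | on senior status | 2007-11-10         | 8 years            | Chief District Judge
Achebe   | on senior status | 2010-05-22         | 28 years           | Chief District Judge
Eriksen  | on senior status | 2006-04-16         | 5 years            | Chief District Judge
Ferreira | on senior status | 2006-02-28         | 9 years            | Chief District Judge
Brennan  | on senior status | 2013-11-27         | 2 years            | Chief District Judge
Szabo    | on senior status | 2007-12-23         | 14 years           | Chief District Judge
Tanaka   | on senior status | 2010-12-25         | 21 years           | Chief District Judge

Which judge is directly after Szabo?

By office: Delgado, Ferreira, Eriksen, Sato, Szabo, Achebe, Tanaka and Brennan (Chief District Judge).
Delgado, Ferreira, Eriksen, Sato, Szabo, Achebe, Tanaka and Brennan are each on senior status, so the next rule applies.
Among Delgado, Ferreira, Eriksen, Sato, Szabo, Achebe, Tanaka and Brennan, by date of commission (earlier first): Delgado (2004-05-08) before Ferreira (2006-02-28) before Eriksen (2006-04-16) before Sato (2007-11-10) before Szabo (2007-12-23) before Achebe (2010-05-22) before Tanaka (2010-12-25) before Brennan (2013-11-27).
Order: Delgado, Ferreira, Eriksen, Sato, Szabo, Achebe, Tanaka, Brennan.

Achebe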